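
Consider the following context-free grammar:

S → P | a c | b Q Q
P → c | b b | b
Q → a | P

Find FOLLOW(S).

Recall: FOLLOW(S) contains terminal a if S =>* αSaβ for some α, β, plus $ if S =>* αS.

We compute FOLLOW(S) using the standard algorithm.
FOLLOW(S) starts with {$}.
FIRST(P) = {b, c}
FIRST(Q) = {a, b, c}
FIRST(S) = {a, b, c}
FOLLOW(P) = {$, a, b, c}
FOLLOW(Q) = {$, a, b, c}
FOLLOW(S) = {$}
Therefore, FOLLOW(S) = {$}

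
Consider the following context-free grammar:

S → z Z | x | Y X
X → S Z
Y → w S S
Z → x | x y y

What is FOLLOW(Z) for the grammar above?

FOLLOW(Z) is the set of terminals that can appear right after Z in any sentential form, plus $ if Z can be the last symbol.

We compute FOLLOW(Z) using the standard algorithm.
FOLLOW(S) starts with {$}.
FIRST(S) = {w, x, z}
FIRST(X) = {w, x, z}
FIRST(Y) = {w}
FIRST(Z) = {x}
FOLLOW(S) = {$, w, x, z}
FOLLOW(X) = {$, w, x, z}
FOLLOW(Y) = {w, x, z}
FOLLOW(Z) = {$, w, x, z}
Therefore, FOLLOW(Z) = {$, w, x, z}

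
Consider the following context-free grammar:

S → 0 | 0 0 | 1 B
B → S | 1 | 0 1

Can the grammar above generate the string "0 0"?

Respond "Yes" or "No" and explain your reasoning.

Yes - a valid derivation exists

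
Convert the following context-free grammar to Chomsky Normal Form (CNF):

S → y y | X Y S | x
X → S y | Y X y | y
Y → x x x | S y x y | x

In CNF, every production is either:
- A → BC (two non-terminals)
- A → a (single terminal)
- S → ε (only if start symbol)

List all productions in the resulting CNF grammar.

TY → y; S → x; X → y; TX → x; Y → x; S → TY TY; S → X X0; X0 → Y S; X → S TY; X → Y X1; X1 → X TY; Y → TX X2; X2 → TX TX; Y → S X3; X3 → TY X4; X4 → TX TY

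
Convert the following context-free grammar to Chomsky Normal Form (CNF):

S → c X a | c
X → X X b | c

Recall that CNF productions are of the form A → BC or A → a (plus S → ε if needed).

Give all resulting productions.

TC → c; TA → a; S → c; TB → b; X → c; S → TC X0; X0 → X TA; X → X X1; X1 → X TB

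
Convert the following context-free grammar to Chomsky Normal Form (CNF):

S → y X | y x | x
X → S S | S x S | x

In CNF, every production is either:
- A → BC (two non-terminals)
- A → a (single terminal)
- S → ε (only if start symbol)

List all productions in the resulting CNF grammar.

TY → y; TX → x; S → x; X → x; S → TY X; S → TY TX; X → S S; X → S X0; X0 → TX S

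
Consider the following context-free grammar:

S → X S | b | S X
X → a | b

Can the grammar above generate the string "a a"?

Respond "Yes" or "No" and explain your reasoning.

No - no valid derivation exists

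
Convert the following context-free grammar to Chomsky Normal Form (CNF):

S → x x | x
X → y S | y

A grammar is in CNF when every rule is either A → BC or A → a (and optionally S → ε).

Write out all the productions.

TX → x; S → x; TY → y; X → y; S → TX TX; X → TY S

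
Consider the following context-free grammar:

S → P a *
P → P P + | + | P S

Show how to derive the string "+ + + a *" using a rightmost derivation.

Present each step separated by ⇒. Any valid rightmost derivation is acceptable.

S ⇒ P a * ⇒ P P + a * ⇒ P + + a * ⇒ + + + a *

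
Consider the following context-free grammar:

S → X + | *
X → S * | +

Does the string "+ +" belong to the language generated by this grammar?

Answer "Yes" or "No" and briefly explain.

Yes - a valid derivation exists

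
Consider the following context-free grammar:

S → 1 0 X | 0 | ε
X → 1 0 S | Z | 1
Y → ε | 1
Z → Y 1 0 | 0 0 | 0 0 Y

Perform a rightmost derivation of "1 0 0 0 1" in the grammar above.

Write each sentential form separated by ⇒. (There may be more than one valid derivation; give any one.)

S ⇒ 1 0 X ⇒ 1 0 Z ⇒ 1 0 0 0 Y ⇒ 1 0 0 0 1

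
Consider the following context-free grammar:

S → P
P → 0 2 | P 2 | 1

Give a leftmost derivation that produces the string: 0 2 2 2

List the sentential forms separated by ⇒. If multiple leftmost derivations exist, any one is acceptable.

S ⇒ P ⇒ P 2 ⇒ P 2 2 ⇒ 0 2 2 2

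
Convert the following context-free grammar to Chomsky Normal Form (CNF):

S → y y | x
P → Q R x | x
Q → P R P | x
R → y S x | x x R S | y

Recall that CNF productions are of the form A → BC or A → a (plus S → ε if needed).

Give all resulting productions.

TY → y; S → x; TX → x; P → x; Q → x; R → y; S → TY TY; P → Q X0; X0 → R TX; Q → P X1; X1 → R P; R → TY X2; X2 → S TX; R → TX X3; X3 → TX X4; X4 → R S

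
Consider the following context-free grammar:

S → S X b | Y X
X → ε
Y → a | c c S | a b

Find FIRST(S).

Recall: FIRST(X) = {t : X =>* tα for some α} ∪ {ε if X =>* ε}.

We compute FIRST(S) using the standard algorithm.
FIRST(S) = {a, c}
FIRST(X) = {ε}
FIRST(Y) = {a, c}
Therefore, FIRST(S) = {a, c}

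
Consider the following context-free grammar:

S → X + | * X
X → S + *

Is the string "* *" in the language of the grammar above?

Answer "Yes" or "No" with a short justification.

No - no valid derivation exists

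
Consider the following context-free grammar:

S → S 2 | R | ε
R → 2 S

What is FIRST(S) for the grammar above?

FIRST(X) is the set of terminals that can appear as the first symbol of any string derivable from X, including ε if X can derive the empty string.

We compute FIRST(S) using the standard algorithm.
FIRST(R) = {2}
FIRST(S) = {2, ε}
Therefore, FIRST(S) = {2, ε}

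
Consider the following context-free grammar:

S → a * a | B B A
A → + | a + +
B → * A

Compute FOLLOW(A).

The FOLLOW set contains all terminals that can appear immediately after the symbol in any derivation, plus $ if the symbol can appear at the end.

We compute FOLLOW(A) using the standard algorithm.
FOLLOW(S) starts with {$}.
FIRST(A) = {+, a}
FIRST(B) = {*}
FIRST(S) = {*, a}
FOLLOW(A) = {$, *, +, a}
FOLLOW(B) = {*, +, a}
FOLLOW(S) = {$}
Therefore, FOLLOW(A) = {$, *, +, a}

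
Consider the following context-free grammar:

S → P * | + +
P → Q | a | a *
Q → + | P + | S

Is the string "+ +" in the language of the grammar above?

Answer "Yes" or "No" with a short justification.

Yes - a valid derivation exists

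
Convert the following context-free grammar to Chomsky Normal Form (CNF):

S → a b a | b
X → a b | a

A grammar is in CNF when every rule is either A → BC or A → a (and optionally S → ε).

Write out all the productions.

TA → a; TB → b; S → b; X → a; S → TA X0; X0 → TB TA; X → TA TB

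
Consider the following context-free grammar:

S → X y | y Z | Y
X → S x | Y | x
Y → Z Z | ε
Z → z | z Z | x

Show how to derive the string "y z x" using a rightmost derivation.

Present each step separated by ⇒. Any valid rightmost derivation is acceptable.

S ⇒ y Z ⇒ y z Z ⇒ y z x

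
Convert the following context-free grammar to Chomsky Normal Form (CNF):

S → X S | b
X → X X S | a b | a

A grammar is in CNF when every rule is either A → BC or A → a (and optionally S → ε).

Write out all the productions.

S → b; TA → a; TB → b; X → a; S → X S; X → X X0; X0 → X S; X → TA TB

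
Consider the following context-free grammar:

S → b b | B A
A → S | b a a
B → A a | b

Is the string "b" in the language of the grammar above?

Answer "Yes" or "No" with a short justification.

No - no valid derivation exists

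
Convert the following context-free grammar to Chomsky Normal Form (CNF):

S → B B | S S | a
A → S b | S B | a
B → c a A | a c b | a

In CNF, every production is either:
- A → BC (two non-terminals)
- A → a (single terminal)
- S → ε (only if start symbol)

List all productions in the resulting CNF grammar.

S → a; TB → b; A → a; TC → c; TA → a; B → a; S → B B; S → S S; A → S TB; A → S B; B → TC X0; X0 → TA A; B → TA X1; X1 → TC TB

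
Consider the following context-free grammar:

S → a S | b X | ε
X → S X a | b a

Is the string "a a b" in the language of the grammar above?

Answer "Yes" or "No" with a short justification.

No - no valid derivation exists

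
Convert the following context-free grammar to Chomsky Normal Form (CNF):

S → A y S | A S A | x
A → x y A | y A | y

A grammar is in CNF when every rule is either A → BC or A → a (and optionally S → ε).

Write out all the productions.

TY → y; S → x; TX → x; A → y; S → A X0; X0 → TY S; S → A X1; X1 → S A; A → TX X2; X2 → TY A; A → TY A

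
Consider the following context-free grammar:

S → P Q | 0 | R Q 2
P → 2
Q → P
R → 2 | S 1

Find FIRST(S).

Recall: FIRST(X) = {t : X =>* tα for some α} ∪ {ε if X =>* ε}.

We compute FIRST(S) using the standard algorithm.
FIRST(P) = {2}
FIRST(Q) = {2}
FIRST(R) = {0, 2}
FIRST(S) = {0, 2}
Therefore, FIRST(S) = {0, 2}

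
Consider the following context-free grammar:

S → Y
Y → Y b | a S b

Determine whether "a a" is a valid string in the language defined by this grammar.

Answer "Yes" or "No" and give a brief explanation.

No - no valid derivation exists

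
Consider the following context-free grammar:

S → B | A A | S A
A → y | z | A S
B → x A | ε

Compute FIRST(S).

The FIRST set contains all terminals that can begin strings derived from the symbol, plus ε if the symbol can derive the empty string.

We compute FIRST(S) using the standard algorithm.
FIRST(A) = {y, z}
FIRST(B) = {x, ε}
FIRST(S) = {x, y, z, ε}
Therefore, FIRST(S) = {x, y, z, ε}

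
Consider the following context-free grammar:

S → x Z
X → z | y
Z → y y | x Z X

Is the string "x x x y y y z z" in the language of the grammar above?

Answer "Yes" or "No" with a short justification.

No - no valid derivation exists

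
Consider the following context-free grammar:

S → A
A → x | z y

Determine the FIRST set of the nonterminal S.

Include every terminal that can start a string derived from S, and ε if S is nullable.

We compute FIRST(S) using the standard algorithm.
FIRST(A) = {x, z}
FIRST(S) = {x, z}
Therefore, FIRST(S) = {x, z}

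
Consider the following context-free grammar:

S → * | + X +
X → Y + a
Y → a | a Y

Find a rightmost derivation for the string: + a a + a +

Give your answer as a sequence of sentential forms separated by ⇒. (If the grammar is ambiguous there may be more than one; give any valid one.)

S ⇒ + X + ⇒ + Y + a + ⇒ + a Y + a + ⇒ + a a + a +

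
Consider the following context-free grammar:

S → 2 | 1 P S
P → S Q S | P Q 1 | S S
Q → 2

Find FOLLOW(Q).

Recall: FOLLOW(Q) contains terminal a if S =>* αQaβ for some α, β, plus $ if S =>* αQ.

We compute FOLLOW(Q) using the standard algorithm.
FOLLOW(S) starts with {$}.
FIRST(P) = {1, 2}
FIRST(Q) = {2}
FIRST(S) = {1, 2}
FOLLOW(P) = {1, 2}
FOLLOW(Q) = {1, 2}
FOLLOW(S) = {$, 1, 2}
Therefore, FOLLOW(Q) = {1, 2}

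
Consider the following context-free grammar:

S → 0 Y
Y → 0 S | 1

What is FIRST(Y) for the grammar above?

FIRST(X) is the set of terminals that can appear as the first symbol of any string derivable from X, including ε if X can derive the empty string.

We compute FIRST(Y) using the standard algorithm.
FIRST(S) = {0}
FIRST(Y) = {0, 1}
Therefore, FIRST(Y) = {0, 1}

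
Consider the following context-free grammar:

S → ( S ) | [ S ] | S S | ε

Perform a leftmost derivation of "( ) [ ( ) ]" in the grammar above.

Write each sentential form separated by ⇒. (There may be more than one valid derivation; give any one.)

S ⇒ S S ⇒ ( S ) S ⇒ ( ) S ⇒ ( ) [ S ] ⇒ ( ) [ ( S ) ] ⇒ ( ) [ ( ) ]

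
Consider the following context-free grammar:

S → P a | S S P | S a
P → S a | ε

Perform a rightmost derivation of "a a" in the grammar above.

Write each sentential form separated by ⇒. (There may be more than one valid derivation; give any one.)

S ⇒ S a ⇒ P a a ⇒ a a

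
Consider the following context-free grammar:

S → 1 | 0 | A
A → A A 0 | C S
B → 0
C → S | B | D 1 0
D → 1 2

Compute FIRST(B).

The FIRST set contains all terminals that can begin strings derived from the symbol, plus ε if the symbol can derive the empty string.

We compute FIRST(B) using the standard algorithm.
FIRST(A) = {0, 1}
FIRST(B) = {0}
FIRST(C) = {0, 1}
FIRST(D) = {1}
FIRST(S) = {0, 1}
Therefore, FIRST(B) = {0}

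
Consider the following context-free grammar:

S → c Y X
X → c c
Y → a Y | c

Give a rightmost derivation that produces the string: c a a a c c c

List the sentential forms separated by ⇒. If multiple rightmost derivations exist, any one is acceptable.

S ⇒ c Y X ⇒ c Y c c ⇒ c a Y c c ⇒ c a a Y c c ⇒ c a a a Y c c ⇒ c a a a c c c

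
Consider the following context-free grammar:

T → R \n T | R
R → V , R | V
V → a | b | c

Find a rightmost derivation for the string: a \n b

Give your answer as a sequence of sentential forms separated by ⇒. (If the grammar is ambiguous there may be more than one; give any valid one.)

T ⇒ R \n T ⇒ R \n R ⇒ R \n V ⇒ R \n b ⇒ V \n b ⇒ a \n b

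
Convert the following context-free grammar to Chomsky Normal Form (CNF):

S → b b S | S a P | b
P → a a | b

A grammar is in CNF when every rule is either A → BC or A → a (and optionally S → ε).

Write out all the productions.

TB → b; TA → a; S → b; P → b; S → TB X0; X0 → TB S; S → S X1; X1 → TA P; P → TA TA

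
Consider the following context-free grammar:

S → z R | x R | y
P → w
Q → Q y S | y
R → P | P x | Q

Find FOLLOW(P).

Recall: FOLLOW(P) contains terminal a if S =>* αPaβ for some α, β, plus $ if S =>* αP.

We compute FOLLOW(P) using the standard algorithm.
FOLLOW(S) starts with {$}.
FIRST(P) = {w}
FIRST(Q) = {y}
FIRST(R) = {w, y}
FIRST(S) = {x, y, z}
FOLLOW(P) = {$, x, y}
FOLLOW(Q) = {$, y}
FOLLOW(R) = {$, y}
FOLLOW(S) = {$, y}
Therefore, FOLLOW(P) = {$, x, y}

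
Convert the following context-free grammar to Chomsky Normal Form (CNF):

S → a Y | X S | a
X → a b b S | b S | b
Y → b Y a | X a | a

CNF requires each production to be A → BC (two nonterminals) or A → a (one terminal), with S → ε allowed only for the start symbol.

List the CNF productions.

TA → a; S → a; TB → b; X → b; Y → a; S → TA Y; S → X S; X → TA X0; X0 → TB X1; X1 → TB S; X → TB S; Y → TB X2; X2 → Y TA; Y → X TA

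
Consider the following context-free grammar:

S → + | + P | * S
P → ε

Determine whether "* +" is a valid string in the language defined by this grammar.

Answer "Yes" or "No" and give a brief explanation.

Yes - a valid derivation exists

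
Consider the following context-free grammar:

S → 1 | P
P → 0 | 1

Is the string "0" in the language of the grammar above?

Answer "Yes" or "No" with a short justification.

Yes - a valid derivation exists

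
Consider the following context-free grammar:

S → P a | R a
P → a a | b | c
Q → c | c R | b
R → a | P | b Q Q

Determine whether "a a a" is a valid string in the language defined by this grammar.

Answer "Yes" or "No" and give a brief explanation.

Yes - a valid derivation exists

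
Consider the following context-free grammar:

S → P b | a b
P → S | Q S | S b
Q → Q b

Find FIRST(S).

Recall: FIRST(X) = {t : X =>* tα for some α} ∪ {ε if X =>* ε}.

We compute FIRST(S) using the standard algorithm.
FIRST(P) = {a}
FIRST(Q) = {}
FIRST(S) = {a}
Therefore, FIRST(S) = {a}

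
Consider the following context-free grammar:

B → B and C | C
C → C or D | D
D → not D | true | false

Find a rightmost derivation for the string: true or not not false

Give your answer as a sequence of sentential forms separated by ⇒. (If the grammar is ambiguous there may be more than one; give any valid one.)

B ⇒ C ⇒ C or D ⇒ C or not D ⇒ C or not not D ⇒ C or not not false ⇒ D or not not false ⇒ true or not not false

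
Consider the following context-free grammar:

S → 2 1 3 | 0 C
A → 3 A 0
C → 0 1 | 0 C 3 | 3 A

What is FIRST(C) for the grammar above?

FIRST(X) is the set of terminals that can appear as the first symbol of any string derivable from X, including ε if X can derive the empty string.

We compute FIRST(C) using the standard algorithm.
FIRST(A) = {3}
FIRST(C) = {0, 3}
FIRST(S) = {0, 2}
Therefore, FIRST(C) = {0, 3}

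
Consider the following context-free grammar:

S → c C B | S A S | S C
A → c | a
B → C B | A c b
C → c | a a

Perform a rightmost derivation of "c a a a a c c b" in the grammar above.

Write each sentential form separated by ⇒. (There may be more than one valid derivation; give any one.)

S ⇒ c C B ⇒ c C C B ⇒ c C C A c b ⇒ c C C c c b ⇒ c C a a c c b ⇒ c a a a a c c b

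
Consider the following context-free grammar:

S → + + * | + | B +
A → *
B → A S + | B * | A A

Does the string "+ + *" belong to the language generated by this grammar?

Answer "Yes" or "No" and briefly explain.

Yes - a valid derivation exists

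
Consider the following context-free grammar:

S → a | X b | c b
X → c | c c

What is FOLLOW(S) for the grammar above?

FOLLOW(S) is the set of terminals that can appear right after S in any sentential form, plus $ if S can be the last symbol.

We compute FOLLOW(S) using the standard algorithm.
FOLLOW(S) starts with {$}.
FIRST(S) = {a, c}
FIRST(X) = {c}
FOLLOW(S) = {$}
FOLLOW(X) = {b}
Therefore, FOLLOW(S) = {$}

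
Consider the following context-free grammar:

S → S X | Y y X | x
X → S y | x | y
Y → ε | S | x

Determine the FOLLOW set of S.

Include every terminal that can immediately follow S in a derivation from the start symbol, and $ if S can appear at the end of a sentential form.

We compute FOLLOW(S) using the standard algorithm.
FOLLOW(S) starts with {$}.
FIRST(S) = {x, y}
FIRST(X) = {x, y}
FIRST(Y) = {x, y, ε}
FOLLOW(S) = {$, x, y}
FOLLOW(X) = {$, x, y}
FOLLOW(Y) = {y}
Therefore, FOLLOW(S) = {$, x, y}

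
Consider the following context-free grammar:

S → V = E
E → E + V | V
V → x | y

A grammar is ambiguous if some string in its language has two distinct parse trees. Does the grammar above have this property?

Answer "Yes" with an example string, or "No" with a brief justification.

No - the grammar is unambiguous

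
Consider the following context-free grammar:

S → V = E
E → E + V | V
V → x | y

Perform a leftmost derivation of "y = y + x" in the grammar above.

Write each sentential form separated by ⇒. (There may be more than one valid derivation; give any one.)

S ⇒ V = E ⇒ y = E ⇒ y = E + V ⇒ y = V + V ⇒ y = y + V ⇒ y = y + x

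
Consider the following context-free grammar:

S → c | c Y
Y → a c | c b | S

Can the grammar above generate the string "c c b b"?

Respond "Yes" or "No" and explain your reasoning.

No - no valid derivation exists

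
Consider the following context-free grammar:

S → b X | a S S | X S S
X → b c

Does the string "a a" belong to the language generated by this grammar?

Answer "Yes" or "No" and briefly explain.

No - no valid derivation exists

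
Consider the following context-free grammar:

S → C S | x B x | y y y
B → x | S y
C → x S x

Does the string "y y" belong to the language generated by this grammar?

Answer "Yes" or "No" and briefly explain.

No - no valid derivation exists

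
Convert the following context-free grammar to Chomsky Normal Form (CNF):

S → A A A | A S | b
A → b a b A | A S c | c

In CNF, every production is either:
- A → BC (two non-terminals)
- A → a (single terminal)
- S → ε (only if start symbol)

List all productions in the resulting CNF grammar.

S → b; TB → b; TA → a; TC → c; A → c; S → A X0; X0 → A A; S → A S; A → TB X1; X1 → TA X2; X2 → TB A; A → A X3; X3 → S TC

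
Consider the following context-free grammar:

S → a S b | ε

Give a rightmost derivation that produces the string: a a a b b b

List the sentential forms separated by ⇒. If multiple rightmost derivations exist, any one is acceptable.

S ⇒ a S b ⇒ a a S b b ⇒ a a a S b b b ⇒ a a a b b b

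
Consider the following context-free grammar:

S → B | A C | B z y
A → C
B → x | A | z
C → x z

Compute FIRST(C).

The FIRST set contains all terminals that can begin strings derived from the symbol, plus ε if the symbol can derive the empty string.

We compute FIRST(C) using the standard algorithm.
FIRST(A) = {x}
FIRST(B) = {x, z}
FIRST(C) = {x}
FIRST(S) = {x, z}
Therefore, FIRST(C) = {x}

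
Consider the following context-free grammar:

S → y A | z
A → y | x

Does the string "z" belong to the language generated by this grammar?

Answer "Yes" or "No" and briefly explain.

Yes - a valid derivation exists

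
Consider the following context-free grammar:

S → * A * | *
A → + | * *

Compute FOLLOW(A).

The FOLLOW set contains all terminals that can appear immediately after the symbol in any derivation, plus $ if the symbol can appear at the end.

We compute FOLLOW(A) using the standard algorithm.
FOLLOW(S) starts with {$}.
FIRST(A) = {*, +}
FIRST(S) = {*}
FOLLOW(A) = {*}
FOLLOW(S) = {$}
Therefore, FOLLOW(A) = {*}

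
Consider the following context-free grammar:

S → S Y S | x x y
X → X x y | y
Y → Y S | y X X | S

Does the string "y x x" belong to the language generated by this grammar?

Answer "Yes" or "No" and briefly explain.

No - no valid derivation exists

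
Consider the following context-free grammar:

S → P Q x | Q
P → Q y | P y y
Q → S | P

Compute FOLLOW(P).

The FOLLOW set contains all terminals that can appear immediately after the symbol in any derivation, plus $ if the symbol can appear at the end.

We compute FOLLOW(P) using the standard algorithm.
FOLLOW(S) starts with {$}.
FIRST(P) = {}
FIRST(Q) = {}
FIRST(S) = {}
FOLLOW(P) = {$, x, y}
FOLLOW(Q) = {$, x, y}
FOLLOW(S) = {$, x, y}
Therefore, FOLLOW(P) = {$, x, y}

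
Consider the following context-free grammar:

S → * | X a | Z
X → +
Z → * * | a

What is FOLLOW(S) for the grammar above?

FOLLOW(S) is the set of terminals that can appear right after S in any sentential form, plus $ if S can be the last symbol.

We compute FOLLOW(S) using the standard algorithm.
FOLLOW(S) starts with {$}.
FIRST(S) = {*, +, a}
FIRST(X) = {+}
FIRST(Z) = {*, a}
FOLLOW(S) = {$}
FOLLOW(X) = {a}
FOLLOW(Z) = {$}
Therefore, FOLLOW(S) = {$}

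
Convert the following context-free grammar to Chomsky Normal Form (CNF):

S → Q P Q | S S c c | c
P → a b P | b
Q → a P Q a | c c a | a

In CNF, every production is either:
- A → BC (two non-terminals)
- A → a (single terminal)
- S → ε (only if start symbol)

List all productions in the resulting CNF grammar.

TC → c; S → c; TA → a; TB → b; P → b; Q → a; S → Q X0; X0 → P Q; S → S X1; X1 → S X2; X2 → TC TC; P → TA X3; X3 → TB P; Q → TA X4; X4 → P X5; X5 → Q TA; Q → TC X6; X6 → TC TA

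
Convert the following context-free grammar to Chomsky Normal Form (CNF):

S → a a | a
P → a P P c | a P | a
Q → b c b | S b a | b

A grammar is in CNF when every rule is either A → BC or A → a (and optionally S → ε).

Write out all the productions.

TA → a; S → a; TC → c; P → a; TB → b; Q → b; S → TA TA; P → TA X0; X0 → P X1; X1 → P TC; P → TA P; Q → TB X2; X2 → TC TB; Q → S X3; X3 → TB TA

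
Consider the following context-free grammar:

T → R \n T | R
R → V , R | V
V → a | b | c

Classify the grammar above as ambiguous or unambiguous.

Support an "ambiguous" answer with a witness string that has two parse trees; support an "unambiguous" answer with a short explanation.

Unambiguous - every string in the language has a unique parse tree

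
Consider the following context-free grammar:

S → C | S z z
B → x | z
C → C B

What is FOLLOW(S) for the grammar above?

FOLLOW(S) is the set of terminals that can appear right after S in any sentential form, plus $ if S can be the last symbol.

We compute FOLLOW(S) using the standard algorithm.
FOLLOW(S) starts with {$}.
FIRST(B) = {x, z}
FIRST(C) = {}
FIRST(S) = {}
FOLLOW(B) = {$, x, z}
FOLLOW(C) = {$, x, z}
FOLLOW(S) = {$, z}
Therefore, FOLLOW(S) = {$, z}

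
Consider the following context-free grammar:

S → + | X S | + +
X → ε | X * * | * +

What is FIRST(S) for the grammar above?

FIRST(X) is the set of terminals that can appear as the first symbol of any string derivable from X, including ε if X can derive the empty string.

We compute FIRST(S) using the standard algorithm.
FIRST(S) = {*, +}
FIRST(X) = {*, ε}
Therefore, FIRST(S) = {*, +}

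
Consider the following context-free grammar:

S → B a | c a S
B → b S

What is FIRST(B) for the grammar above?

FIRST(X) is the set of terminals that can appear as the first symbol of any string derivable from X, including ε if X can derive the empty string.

We compute FIRST(B) using the standard algorithm.
FIRST(B) = {b}
FIRST(S) = {b, c}
Therefore, FIRST(B) = {b}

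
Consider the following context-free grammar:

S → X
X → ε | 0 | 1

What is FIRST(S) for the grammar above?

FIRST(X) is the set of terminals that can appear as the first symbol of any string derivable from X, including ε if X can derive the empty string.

We compute FIRST(S) using the standard algorithm.
FIRST(S) = {0, 1, ε}
FIRST(X) = {0, 1, ε}
Therefore, FIRST(S) = {0, 1, ε}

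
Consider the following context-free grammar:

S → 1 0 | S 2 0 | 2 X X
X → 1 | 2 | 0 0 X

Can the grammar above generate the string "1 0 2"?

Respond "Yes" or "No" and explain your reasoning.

No - no valid derivation exists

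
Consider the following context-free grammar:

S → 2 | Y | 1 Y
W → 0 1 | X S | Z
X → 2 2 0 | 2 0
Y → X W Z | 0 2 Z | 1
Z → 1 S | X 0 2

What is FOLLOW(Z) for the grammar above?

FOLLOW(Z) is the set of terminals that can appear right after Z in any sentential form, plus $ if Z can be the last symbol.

We compute FOLLOW(Z) using the standard algorithm.
FOLLOW(S) starts with {$}.
FIRST(S) = {0, 1, 2}
FIRST(W) = {0, 1, 2}
FIRST(X) = {2}
FIRST(Y) = {0, 1, 2}
FIRST(Z) = {1, 2}
FOLLOW(S) = {$, 1, 2}
FOLLOW(W) = {1, 2}
FOLLOW(X) = {0, 1, 2}
FOLLOW(Y) = {$, 1, 2}
FOLLOW(Z) = {$, 1, 2}
Therefore, FOLLOW(Z) = {$, 1, 2}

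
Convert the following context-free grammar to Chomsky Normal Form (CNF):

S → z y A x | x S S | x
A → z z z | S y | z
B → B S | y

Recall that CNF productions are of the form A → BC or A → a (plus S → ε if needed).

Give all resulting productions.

TZ → z; TY → y; TX → x; S → x; A → z; B → y; S → TZ X0; X0 → TY X1; X1 → A TX; S → TX X2; X2 → S S; A → TZ X3; X3 → TZ TZ; A → S TY; B → B S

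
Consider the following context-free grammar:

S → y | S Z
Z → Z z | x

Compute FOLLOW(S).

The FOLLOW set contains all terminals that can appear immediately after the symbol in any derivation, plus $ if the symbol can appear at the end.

We compute FOLLOW(S) using the standard algorithm.
FOLLOW(S) starts with {$}.
FIRST(S) = {y}
FIRST(Z) = {x}
FOLLOW(S) = {$, x}
FOLLOW(Z) = {$, x, z}
Therefore, FOLLOW(S) = {$, x}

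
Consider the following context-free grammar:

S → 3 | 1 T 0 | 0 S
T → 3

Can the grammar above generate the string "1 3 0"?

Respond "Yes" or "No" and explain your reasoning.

Yes - a valid derivation exists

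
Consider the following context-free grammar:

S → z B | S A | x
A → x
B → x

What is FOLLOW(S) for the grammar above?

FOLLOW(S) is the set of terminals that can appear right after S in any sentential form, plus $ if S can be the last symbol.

We compute FOLLOW(S) using the standard algorithm.
FOLLOW(S) starts with {$}.
FIRST(A) = {x}
FIRST(B) = {x}
FIRST(S) = {x, z}
FOLLOW(A) = {$, x}
FOLLOW(B) = {$, x}
FOLLOW(S) = {$, x}
Therefore, FOLLOW(S) = {$, x}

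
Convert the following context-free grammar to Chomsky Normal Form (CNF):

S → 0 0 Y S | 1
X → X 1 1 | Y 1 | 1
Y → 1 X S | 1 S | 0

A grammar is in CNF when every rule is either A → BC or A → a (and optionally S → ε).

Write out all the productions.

T0 → 0; S → 1; T1 → 1; X → 1; Y → 0; S → T0 X0; X0 → T0 X1; X1 → Y S; X → X X2; X2 → T1 T1; X → Y T1; Y → T1 X3; X3 → X S; Y → T1 S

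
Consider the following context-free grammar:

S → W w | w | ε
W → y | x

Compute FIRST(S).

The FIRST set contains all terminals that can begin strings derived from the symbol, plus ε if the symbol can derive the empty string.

We compute FIRST(S) using the standard algorithm.
FIRST(S) = {w, x, y, ε}
FIRST(W) = {x, y}
Therefore, FIRST(S) = {w, x, y, ε}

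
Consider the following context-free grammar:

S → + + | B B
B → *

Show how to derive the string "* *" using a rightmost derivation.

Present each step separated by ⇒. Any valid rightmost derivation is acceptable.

S ⇒ B B ⇒ B * ⇒ * *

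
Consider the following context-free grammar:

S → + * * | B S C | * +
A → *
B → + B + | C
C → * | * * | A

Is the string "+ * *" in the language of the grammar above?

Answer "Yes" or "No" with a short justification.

Yes - a valid derivation exists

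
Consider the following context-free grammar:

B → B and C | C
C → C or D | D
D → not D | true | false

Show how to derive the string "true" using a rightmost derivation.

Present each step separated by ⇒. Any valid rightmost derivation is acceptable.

B ⇒ C ⇒ D ⇒ true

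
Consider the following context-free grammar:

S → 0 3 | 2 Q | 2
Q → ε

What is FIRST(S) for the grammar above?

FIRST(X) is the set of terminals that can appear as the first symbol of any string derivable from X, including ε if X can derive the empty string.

We compute FIRST(S) using the standard algorithm.
FIRST(Q) = {ε}
FIRST(S) = {0, 2}
Therefore, FIRST(S) = {0, 2}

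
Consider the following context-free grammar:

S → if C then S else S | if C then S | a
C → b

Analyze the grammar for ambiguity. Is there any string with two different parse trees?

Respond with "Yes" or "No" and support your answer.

Yes - the string 'if b then if b then if b then a else a else a' has two distinct parse trees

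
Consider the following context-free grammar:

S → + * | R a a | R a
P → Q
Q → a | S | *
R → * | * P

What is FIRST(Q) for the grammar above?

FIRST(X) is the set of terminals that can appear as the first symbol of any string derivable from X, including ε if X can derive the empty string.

We compute FIRST(Q) using the standard algorithm.
FIRST(P) = {*, +, a}
FIRST(Q) = {*, +, a}
FIRST(R) = {*}
FIRST(S) = {*, +}
Therefore, FIRST(Q) = {*, +, a}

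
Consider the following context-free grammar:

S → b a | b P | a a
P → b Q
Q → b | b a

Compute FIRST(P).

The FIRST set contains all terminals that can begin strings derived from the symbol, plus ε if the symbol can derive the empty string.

We compute FIRST(P) using the standard algorithm.
FIRST(P) = {b}
FIRST(Q) = {b}
FIRST(S) = {a, b}
Therefore, FIRST(P) = {b}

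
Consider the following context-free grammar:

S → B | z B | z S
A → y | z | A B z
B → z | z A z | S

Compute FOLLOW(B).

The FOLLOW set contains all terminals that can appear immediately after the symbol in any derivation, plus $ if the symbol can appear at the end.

We compute FOLLOW(B) using the standard algorithm.
FOLLOW(S) starts with {$}.
FIRST(A) = {y, z}
FIRST(B) = {z}
FIRST(S) = {z}
FOLLOW(A) = {z}
FOLLOW(B) = {$, z}
FOLLOW(S) = {$, z}
Therefore, FOLLOW(B) = {$, z}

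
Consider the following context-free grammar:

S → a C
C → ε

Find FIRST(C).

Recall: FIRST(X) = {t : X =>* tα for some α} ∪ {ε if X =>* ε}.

We compute FIRST(C) using the standard algorithm.
FIRST(C) = {ε}
FIRST(S) = {a}
Therefore, FIRST(C) = {ε}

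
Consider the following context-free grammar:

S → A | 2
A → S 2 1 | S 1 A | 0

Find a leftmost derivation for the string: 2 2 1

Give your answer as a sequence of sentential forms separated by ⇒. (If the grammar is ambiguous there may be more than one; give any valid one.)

S ⇒ A ⇒ S 2 1 ⇒ 2 2 1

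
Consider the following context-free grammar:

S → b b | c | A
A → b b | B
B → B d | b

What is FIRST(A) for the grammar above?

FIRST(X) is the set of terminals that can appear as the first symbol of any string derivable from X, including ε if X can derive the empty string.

We compute FIRST(A) using the standard algorithm.
FIRST(A) = {b}
FIRST(B) = {b}
FIRST(S) = {b, c}
Therefore, FIRST(A) = {b}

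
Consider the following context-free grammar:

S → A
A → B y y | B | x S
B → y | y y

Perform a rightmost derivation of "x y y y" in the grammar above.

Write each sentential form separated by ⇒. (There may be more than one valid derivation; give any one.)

S ⇒ A ⇒ x S ⇒ x A ⇒ x B y y ⇒ x y y y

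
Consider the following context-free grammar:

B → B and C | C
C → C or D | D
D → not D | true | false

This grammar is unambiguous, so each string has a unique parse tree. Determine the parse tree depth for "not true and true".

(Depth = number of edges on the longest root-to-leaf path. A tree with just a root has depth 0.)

5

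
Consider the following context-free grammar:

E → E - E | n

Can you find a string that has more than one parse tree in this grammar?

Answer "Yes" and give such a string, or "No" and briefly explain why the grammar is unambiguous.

Yes - the string 'n - n - n - n - n - n' has two distinct parse trees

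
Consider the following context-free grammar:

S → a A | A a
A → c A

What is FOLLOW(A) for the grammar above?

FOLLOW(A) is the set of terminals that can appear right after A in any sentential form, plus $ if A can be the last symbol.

We compute FOLLOW(A) using the standard algorithm.
FOLLOW(S) starts with {$}.
FIRST(A) = {c}
FIRST(S) = {a, c}
FOLLOW(A) = {$, a}
FOLLOW(S) = {$}
Therefore, FOLLOW(A) = {$, a}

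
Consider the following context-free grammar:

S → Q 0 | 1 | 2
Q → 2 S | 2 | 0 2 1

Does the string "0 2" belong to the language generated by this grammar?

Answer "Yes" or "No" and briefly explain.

No - no valid derivation exists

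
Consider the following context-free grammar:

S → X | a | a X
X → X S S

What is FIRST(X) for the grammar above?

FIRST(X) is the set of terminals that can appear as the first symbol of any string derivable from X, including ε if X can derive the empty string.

We compute FIRST(X) using the standard algorithm.
FIRST(S) = {a}
FIRST(X) = {}
Therefore, FIRST(X) = {}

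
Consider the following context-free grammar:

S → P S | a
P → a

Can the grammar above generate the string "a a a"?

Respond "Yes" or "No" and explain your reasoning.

Yes - a valid derivation exists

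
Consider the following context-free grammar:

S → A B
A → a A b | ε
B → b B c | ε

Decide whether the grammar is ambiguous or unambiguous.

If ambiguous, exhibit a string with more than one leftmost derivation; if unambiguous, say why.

Unambiguous - every string in the language has a unique leftmost derivation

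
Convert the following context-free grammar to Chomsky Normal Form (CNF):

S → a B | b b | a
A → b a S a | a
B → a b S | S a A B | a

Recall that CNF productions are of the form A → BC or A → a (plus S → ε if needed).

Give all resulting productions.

TA → a; TB → b; S → a; A → a; B → a; S → TA B; S → TB TB; A → TB X0; X0 → TA X1; X1 → S TA; B → TA X2; X2 → TB S; B → S X3; X3 → TA X4; X4 → A B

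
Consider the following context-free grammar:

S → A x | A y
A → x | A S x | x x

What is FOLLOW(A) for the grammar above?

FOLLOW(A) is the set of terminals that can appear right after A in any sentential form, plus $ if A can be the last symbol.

We compute FOLLOW(A) using the standard algorithm.
FOLLOW(S) starts with {$}.
FIRST(A) = {x}
FIRST(S) = {x}
FOLLOW(A) = {x, y}
FOLLOW(S) = {$, x}
Therefore, FOLLOW(A) = {x, y}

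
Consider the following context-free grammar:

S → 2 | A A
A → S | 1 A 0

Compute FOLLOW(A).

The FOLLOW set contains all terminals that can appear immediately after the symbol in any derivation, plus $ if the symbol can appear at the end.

We compute FOLLOW(A) using the standard algorithm.
FOLLOW(S) starts with {$}.
FIRST(A) = {1, 2}
FIRST(S) = {1, 2}
FOLLOW(A) = {$, 0, 1, 2}
FOLLOW(S) = {$, 0, 1, 2}
Therefore, FOLLOW(A) = {$, 0, 1, 2}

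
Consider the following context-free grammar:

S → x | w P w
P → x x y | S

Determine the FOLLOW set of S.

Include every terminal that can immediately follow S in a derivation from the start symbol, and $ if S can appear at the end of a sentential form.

We compute FOLLOW(S) using the standard algorithm.
FOLLOW(S) starts with {$}.
FIRST(P) = {w, x}
FIRST(S) = {w, x}
FOLLOW(P) = {w}
FOLLOW(S) = {$, w}
Therefore, FOLLOW(S) = {$, w}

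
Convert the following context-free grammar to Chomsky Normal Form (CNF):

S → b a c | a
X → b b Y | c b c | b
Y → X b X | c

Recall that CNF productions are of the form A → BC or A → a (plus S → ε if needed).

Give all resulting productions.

TB → b; TA → a; TC → c; S → a; X → b; Y → c; S → TB X0; X0 → TA TC; X → TB X1; X1 → TB Y; X → TC X2; X2 → TB TC; Y → X X3; X3 → TB X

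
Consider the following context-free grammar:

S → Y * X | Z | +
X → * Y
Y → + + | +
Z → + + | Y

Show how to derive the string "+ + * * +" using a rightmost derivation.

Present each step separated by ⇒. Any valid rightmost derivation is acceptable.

S ⇒ Y * X ⇒ Y * * Y ⇒ Y * * + ⇒ + + * * +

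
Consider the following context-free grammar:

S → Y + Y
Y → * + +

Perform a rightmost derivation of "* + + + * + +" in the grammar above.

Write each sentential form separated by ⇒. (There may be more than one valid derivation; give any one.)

S ⇒ Y + Y ⇒ Y + * + + ⇒ * + + + * + +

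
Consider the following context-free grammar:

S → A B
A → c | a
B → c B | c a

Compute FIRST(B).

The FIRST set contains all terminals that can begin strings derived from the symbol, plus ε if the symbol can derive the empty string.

We compute FIRST(B) using the standard algorithm.
FIRST(A) = {a, c}
FIRST(B) = {c}
FIRST(S) = {a, c}
Therefore, FIRST(B) = {c}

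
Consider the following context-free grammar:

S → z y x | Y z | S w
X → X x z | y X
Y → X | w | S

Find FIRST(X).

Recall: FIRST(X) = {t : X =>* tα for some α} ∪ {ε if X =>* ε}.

We compute FIRST(X) using the standard algorithm.
FIRST(S) = {w, y, z}
FIRST(X) = {y}
FIRST(Y) = {w, y, z}
Therefore, FIRST(X) = {y}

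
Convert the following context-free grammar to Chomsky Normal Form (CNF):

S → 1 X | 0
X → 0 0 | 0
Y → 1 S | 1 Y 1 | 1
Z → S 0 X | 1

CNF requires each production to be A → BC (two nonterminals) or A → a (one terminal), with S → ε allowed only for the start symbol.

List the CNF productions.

T1 → 1; S → 0; T0 → 0; X → 0; Y → 1; Z → 1; S → T1 X; X → T0 T0; Y → T1 S; Y → T1 X0; X0 → Y T1; Z → S X1; X1 → T0 X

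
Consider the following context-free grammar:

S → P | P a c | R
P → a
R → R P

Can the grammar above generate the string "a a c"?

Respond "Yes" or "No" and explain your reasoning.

Yes - a valid derivation exists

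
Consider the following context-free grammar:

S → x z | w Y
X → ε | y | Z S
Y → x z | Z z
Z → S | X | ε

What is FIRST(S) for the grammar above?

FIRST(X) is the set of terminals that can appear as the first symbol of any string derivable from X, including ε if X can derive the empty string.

We compute FIRST(S) using the standard algorithm.
FIRST(S) = {w, x}
FIRST(X) = {w, x, y, ε}
FIRST(Y) = {w, x, y, z}
FIRST(Z) = {w, x, y, ε}
Therefore, FIRST(S) = {w, x}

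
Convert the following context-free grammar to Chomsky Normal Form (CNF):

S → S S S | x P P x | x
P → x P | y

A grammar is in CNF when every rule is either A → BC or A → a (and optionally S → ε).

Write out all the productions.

TX → x; S → x; P → y; S → S X0; X0 → S S; S → TX X1; X1 → P X2; X2 → P TX; P → TX P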